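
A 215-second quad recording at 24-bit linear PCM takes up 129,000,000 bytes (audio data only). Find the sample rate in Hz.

Bytes = sample_rate × seconds × bytes_per_sample × channels.
sample_rate = 129,000,000 / (215 × 3 × 4) = 129,000,000 / 2,580 = 50,000 Hz.

50,000 Hz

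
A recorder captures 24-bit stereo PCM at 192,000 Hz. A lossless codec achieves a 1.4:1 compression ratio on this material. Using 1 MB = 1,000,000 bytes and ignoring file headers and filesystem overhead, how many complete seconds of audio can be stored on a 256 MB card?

311 seconds

Uncompressed byte rate = 192,000 × 3 × 2 = 1,152,000 bytes/s.
After 1.4:1 compression, effective rate ≈ 822857.14 bytes/s.
Capacity = 256 × 1,000,000 = 256,000,000 bytes.
256,000,000 / effective rate ≈ 311.11 s → 311 seconds.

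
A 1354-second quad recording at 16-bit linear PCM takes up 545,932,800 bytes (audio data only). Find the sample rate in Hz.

50,400 Hz

Bytes = sample_rate × seconds × bytes_per_sample × channels.
sample_rate = 545,932,800 / (1,354 × 2 × 4) = 545,932,800 / 10,832 = 50,400 Hz.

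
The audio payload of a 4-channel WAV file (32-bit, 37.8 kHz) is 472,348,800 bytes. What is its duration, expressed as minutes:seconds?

Byte rate = 37,800 × 4 × 4 = 604,800 bytes/s.
Duration = 472,348,800 / 604,800 = 781 s.
781 s = 13:01.

13:01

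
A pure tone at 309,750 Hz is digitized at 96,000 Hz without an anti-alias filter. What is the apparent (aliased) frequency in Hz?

Nyquist = 96,000/2 = 48,000 Hz; 309,750 Hz exceeds it.
Alias = |309,750 − 3×96,000| = |309,750 − 288,000| = 21,750 Hz.

21,750 Hz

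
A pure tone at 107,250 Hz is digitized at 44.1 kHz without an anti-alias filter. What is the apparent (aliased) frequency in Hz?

Nyquist = 44,100/2 = 22,050 Hz; 107,250 Hz exceeds it.
Alias = |107,250 − 2×44,100| = |107,250 − 88,200| = 19,050 Hz.

19,050 Hz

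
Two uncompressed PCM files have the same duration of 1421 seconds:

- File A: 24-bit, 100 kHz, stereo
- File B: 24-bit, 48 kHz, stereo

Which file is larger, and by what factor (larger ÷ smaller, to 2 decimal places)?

File A, by a factor of 2.08

File A: 100,000 × 3 × 2 = 600,000 bytes/s.
File B: 48,000 × 3 × 2 = 288,000 bytes/s.
File A is larger; ratio = 852,600,000 / 409,248,000 = 2.08.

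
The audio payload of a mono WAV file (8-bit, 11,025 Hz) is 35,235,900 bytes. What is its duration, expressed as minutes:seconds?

53:16

Byte rate = 11,025 × 1 × 1 = 11,025 bytes/s.
Duration = 35,235,900 / 11,025 = 3,196 s.
3,196 s = 53:16.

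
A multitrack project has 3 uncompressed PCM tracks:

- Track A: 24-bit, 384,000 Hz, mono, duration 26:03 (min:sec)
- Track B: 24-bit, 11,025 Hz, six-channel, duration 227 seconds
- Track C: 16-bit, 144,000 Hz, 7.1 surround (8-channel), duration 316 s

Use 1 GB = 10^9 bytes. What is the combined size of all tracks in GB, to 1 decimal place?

Track A: 26:03 (min:sec) = 1,563 s; 384,000 × 1,563 × 3 × 1 = 1,800,576,000 bytes.
Track B: 11,025 × 227 × 3 × 6 = 45,048,150 bytes.
Track C: 144,000 × 316 × 2 × 8 = 728,064,000 bytes.
Total = 2,573,688,150 bytes = 2.6 GB.

2.6 GB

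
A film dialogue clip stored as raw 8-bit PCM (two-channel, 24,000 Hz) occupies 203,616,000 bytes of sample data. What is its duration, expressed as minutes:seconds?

70:42

Byte rate = 24,000 × 1 × 2 = 48,000 bytes/s.
Duration = 203,616,000 / 48,000 = 4,242 s.
4,242 s = 70:42.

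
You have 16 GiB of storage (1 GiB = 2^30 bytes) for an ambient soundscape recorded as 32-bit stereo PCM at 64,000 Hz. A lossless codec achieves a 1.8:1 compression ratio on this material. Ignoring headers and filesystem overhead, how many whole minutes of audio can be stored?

Uncompressed byte rate = 64,000 × 4 × 2 = 512,000 bytes/s.
After 1.8:1 compression, effective rate ≈ 284444.44 bytes/s.
Capacity = 16 × 1,073,741,824 = 17,179,869,184 bytes.
17,179,869,184 / effective rate ≈ 60397.98 s → 1,006 minutes.

1,006 minutes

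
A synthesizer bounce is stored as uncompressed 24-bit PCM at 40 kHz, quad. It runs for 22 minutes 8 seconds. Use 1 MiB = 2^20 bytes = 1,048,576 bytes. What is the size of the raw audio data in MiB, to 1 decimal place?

607.9 MiB

Duration = 22 minutes 8 seconds = 1,328 s.
Bytes = 40,000 samples/s × 1,328 s × 3 bytes/sample × 4 ch = 637,440,000 bytes.
637,440,000 / 1,048,576 = 607.9 MiB.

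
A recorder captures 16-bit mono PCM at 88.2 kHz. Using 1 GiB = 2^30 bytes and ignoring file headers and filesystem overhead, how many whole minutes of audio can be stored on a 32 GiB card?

3,246 minutes

Uncompressed byte rate = 88,200 × 2 × 1 = 176,400 bytes/s.
Capacity = 32 × 1,073,741,824 = 34,359,738,368 bytes.
34,359,738,368 / 176,400 ≈ 194783.1 s → 3,246 minutes.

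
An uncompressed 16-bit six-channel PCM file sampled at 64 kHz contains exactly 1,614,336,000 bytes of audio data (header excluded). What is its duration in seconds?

2,102 seconds

Byte rate = 64,000 × 2 × 6 = 768,000 bytes/s.
Duration = 1,614,336,000 / 768,000 = 2,102 s.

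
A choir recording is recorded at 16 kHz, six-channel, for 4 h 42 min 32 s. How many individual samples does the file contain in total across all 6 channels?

1,627,392,000 samples

4 h 42 min 32 s = 16,952 s.
16,000 × 16,952 s × 6 ch = 1,627,392,000 samples.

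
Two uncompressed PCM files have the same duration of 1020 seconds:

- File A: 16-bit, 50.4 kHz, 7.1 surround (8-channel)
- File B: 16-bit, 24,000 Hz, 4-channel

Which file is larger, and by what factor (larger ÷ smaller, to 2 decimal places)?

File A: 50,400 × 2 × 8 = 806,400 bytes/s.
File B: 24,000 × 2 × 4 = 192,000 bytes/s.
File A is larger; ratio = 822,528,000 / 195,840,000 = 4.20.

File A, by a factor of 4.20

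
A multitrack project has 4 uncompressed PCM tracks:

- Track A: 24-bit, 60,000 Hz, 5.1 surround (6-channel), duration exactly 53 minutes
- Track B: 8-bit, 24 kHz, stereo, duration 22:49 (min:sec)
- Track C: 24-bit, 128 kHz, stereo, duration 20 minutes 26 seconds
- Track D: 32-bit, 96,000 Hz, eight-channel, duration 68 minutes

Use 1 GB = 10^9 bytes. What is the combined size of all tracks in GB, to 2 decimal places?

16.98 GB

Track A: exactly 53 minutes = 3,180 s; 60,000 × 3,180 × 3 × 6 = 3,434,400,000 bytes.
Track B: 22:49 (min:sec) = 1,369 s; 24,000 × 1,369 × 1 × 2 = 65,712,000 bytes.
Track C: 20 minutes 26 seconds = 1,226 s; 128,000 × 1,226 × 3 × 2 = 941,568,000 bytes.
Track D: 68 minutes = 4,080 s; 96,000 × 4,080 × 4 × 8 = 12,533,760,000 bytes.
Total = 16,975,440,000 bytes = 16.98 GB.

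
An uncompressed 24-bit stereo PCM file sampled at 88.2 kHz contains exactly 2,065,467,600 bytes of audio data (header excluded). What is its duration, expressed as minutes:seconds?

65:03

Byte rate = 88,200 × 3 × 2 = 529,200 bytes/s.
Duration = 2,065,467,600 / 529,200 = 3,903 s.
3,903 s = 65:03.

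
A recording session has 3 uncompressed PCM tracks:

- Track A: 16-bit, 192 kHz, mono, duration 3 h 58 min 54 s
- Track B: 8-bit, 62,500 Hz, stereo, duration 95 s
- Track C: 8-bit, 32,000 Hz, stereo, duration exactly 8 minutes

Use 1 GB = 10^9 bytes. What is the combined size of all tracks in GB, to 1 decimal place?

Track A: 3 h 58 min 54 s = 14,334 s; 192,000 × 14,334 × 2 × 1 = 5,504,256,000 bytes.
Track B: 62,500 × 95 × 1 × 2 = 11,875,000 bytes.
Track C: exactly 8 minutes = 480 s; 32,000 × 480 × 1 × 2 = 30,720,000 bytes.
Total = 5,546,851,000 bytes = 5.5 GB.

5.5 GB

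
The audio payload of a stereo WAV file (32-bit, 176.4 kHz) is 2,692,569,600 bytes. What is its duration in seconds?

1,908 seconds

Byte rate = 176,400 × 4 × 2 = 1,411,200 bytes/s.
Duration = 2,692,569,600 / 1,411,200 = 1,908 s.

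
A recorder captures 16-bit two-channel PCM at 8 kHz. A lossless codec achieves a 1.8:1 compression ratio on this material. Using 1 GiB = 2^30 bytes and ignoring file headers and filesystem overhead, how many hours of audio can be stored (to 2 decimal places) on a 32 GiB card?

536.87 hours

Uncompressed byte rate = 8,000 × 2 × 2 = 32,000 bytes/s.
After 1.8:1 compression, effective rate ≈ 17777.78 bytes/s.
Capacity = 32 × 1,073,741,824 = 34,359,738,368 bytes.
34,359,738,368 / effective rate ≈ 1932735.28 s → 536.87 hours.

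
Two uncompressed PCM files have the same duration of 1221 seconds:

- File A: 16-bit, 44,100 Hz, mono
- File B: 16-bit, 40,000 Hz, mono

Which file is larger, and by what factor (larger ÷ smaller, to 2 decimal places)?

File A, by a factor of 1.10

File A: 44,100 × 2 × 1 = 88,200 bytes/s.
File B: 40,000 × 2 × 1 = 80,000 bytes/s.
File A is larger; ratio = 107,692,200 / 97,680,000 = 1.10.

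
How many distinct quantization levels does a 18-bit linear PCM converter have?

2^18 = 262,144.

262,144 levels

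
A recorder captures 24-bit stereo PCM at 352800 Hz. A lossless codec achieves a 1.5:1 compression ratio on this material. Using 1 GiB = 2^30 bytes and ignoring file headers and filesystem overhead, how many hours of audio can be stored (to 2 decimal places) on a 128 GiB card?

Uncompressed byte rate = 352,800 × 3 × 2 = 2,116,800 bytes/s.
After 1.5:1 compression, effective rate ≈ 1411200 bytes/s.
Capacity = 128 × 1,073,741,824 = 137,438,953,472 bytes.
137,438,953,472 / effective rate ≈ 97391.55 s → 27.05 hours.

27.05 hours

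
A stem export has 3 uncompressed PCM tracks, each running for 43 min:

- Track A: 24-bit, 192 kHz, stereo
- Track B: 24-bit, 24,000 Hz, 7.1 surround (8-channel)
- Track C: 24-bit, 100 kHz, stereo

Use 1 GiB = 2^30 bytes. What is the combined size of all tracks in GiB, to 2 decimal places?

5.59 GiB

43 min = 2,580 s.
Track A: 192,000 × 2,580 × 3 × 2 = 2,972,160,000 bytes.
Track B: 24,000 × 2,580 × 3 × 8 = 1,486,080,000 bytes.
Track C: 100,000 × 2,580 × 3 × 2 = 1,548,000,000 bytes.
Total = 6,006,240,000 bytes = 5.59 GiB.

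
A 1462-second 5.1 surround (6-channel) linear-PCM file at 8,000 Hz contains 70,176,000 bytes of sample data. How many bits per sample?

Bytes per sample = 70,176,000 / (8,000 × 1,462 × 6) = 70,176,000 / 70,176,000 = 1.
Bit depth = 1 × 8 = 8 bits.

8 bits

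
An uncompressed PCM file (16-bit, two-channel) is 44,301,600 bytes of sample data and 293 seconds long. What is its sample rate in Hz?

37,800 Hz

Bytes = sample_rate × seconds × bytes_per_sample × channels.
sample_rate = 44,301,600 / (293 × 2 × 2) = 44,301,600 / 1,172 = 37,800 Hz.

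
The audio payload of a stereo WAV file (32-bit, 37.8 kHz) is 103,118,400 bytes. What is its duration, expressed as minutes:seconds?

5:41

Byte rate = 37,800 × 4 × 2 = 302,400 bytes/s.
Duration = 103,118,400 / 302,400 = 341 s.
341 s = 5:41.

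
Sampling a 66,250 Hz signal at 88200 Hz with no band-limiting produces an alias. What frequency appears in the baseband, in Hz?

21,950 Hz

Nyquist = 88,200/2 = 44,100 Hz; 66,250 Hz exceeds it.
Alias = |66,250 − 1×88,200| = |66,250 − 88,200| = 21,950 Hz.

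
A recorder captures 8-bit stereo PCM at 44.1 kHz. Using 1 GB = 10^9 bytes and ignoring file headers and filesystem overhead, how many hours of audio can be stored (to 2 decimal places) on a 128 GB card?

Uncompressed byte rate = 44,100 × 1 × 2 = 88,200 bytes/s.
Capacity = 128 × 1,000,000,000 = 128,000,000,000 bytes.
128,000,000,000 / 88,200 ≈ 1451247.17 s → 403.12 hours.

403.12 hours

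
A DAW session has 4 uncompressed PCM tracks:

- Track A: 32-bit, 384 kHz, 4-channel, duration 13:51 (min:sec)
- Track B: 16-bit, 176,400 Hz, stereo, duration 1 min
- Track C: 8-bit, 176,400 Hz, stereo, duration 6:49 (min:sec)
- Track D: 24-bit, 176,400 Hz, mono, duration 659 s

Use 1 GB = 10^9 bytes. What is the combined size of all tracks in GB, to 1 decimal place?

Track A: 13:51 (min:sec) = 831 s; 384,000 × 831 × 4 × 4 = 5,105,664,000 bytes.
Track B: 1 min = 60 s; 176,400 × 60 × 2 × 2 = 42,336,000 bytes.
Track C: 6:49 (min:sec) = 409 s; 176,400 × 409 × 1 × 2 = 144,295,200 bytes.
Track D: 176,400 × 659 × 3 × 1 = 348,742,800 bytes.
Total = 5,641,038,000 bytes = 5.6 GB.

5.6 GB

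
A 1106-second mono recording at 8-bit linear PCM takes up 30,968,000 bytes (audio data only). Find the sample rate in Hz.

28,000 Hz

Bytes = sample_rate × seconds × bytes_per_sample × channels.
sample_rate = 30,968,000 / (1,106 × 1 × 1) = 30,968,000 / 1,106 = 28,000 Hz.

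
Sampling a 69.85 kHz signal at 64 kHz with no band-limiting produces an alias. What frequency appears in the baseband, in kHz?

Nyquist = 64,000/2 = 32,000 Hz; 69,850 Hz exceeds it.
Alias = |69,850 − 1×64,000| = |69,850 − 64,000| = 5,850 Hz = 5.85 kHz.

5.85 kHz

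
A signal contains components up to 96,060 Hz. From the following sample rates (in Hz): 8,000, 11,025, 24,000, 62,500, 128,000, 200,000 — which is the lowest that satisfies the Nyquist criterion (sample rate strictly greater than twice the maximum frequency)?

Need sample rate > 2 × 96,060 = 192,120 Hz.
Lowest listed rate above 192,120 Hz is 200,000 Hz.

200,000 Hz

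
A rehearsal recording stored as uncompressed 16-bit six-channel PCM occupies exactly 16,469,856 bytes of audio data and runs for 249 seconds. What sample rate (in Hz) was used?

5,512 Hz

Bytes = sample_rate × seconds × bytes_per_sample × channels.
sample_rate = 16,469,856 / (249 × 2 × 6) = 16,469,856 / 2,988 = 5,512 Hz.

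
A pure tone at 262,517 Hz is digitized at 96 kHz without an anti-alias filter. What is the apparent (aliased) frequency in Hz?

Nyquist = 96,000/2 = 48,000 Hz; 262,517 Hz exceeds it.
Alias = |262,517 − 3×96,000| = |262,517 − 288,000| = 25,483 Hz.

25,483 Hz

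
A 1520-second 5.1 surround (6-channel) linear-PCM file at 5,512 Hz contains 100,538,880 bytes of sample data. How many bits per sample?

Bytes per sample = 100,538,880 / (5,512 × 1,520 × 6) = 100,538,880 / 50,269,440 = 2.
Bit depth = 2 × 8 = 16 bits.

16 bits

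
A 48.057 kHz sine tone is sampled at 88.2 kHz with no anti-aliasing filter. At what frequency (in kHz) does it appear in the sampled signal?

Nyquist = 88,200/2 = 44,100 Hz; 48,057 Hz exceeds it.
Alias = |48,057 − 1×88,200| = |48,057 − 88,200| = 40,143 Hz = 40.143 kHz.

40.143 kHz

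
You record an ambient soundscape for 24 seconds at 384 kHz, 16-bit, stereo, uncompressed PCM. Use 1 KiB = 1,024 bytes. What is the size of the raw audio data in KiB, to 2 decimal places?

Bytes = 384,000 samples/s × 24 s × 2 bytes/sample × 2 ch = 36,864,000 bytes.
36,864,000 / 1,024 = 36000.00 KiB.

36000.00 KiB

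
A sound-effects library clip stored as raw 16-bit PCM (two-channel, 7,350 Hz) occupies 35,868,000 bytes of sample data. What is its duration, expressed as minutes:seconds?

Byte rate = 7,350 × 2 × 2 = 29,400 bytes/s.
Duration = 35,868,000 / 29,400 = 1,220 s.
1,220 s = 20:20.

20:20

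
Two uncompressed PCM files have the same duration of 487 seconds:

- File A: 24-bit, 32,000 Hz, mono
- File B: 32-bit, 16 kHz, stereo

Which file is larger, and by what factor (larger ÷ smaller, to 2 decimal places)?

File B, by a factor of 1.33

File A: 32,000 × 3 × 1 = 96,000 bytes/s.
File B: 16,000 × 4 × 2 = 128,000 bytes/s.
File B is larger; ratio = 62,336,000 / 46,752,000 = 1.33.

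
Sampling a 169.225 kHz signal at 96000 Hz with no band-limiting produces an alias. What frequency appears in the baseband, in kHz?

22.775 kHz

Nyquist = 96,000/2 = 48,000 Hz; 169,225 Hz exceeds it.
Alias = |169,225 − 2×96,000| = |169,225 − 192,000| = 22,775 Hz = 22.775 kHz.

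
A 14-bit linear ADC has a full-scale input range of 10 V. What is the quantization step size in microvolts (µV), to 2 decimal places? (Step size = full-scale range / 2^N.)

610.35 µV

10 V / 2^14 = 10 / 16,384 V = 610.35 µV.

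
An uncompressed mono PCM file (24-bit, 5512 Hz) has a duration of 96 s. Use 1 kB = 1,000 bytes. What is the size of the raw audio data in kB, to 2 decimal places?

Bytes = 5,512 samples/s × 96 s × 3 bytes/sample × 1 ch = 1,587,456 bytes.
1,587,456 / 1,000 = 1587.46 kB.

1587.46 kB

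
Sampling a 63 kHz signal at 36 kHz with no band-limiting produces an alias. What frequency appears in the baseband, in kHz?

Nyquist = 36,000/2 = 18,000 Hz; 63,000 Hz exceeds it.
Alias = |63,000 − 2×36,000| = |63,000 − 72,000| = 9,000 Hz = 9 kHz.

9 kHz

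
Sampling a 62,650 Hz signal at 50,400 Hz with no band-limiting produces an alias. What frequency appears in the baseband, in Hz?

12,250 Hz

Nyquist = 50,400/2 = 25,200 Hz; 62,650 Hz exceeds it.
Alias = |62,650 − 1×50,400| = |62,650 − 50,400| = 12,250 Hz.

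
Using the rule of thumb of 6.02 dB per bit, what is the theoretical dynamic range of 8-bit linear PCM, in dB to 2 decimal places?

48.16 dB

8 × 6.02 = 48.16 dB.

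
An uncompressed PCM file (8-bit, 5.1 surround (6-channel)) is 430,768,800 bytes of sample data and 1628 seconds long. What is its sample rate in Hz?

44,100 Hz

Bytes = sample_rate × seconds × bytes_per_sample × channels.
sample_rate = 430,768,800 / (1,628 × 1 × 6) = 430,768,800 / 9,768 = 44,100 Hz.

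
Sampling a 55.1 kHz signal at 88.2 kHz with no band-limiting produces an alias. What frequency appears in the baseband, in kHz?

33.1 kHz

Nyquist = 88,200/2 = 44,100 Hz; 55,100 Hz exceeds it.
Alias = |55,100 − 1×88,200| = |55,100 − 88,200| = 33,100 Hz = 33.1 kHz.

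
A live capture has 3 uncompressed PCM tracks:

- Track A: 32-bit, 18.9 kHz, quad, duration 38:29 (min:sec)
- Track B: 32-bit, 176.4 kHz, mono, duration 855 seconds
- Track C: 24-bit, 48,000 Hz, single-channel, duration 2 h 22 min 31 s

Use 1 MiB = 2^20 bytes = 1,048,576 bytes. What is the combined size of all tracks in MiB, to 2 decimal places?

2415.54 MiB

Track A: 38:29 (min:sec) = 2,309 s; 18,900 × 2,309 × 4 × 4 = 698,241,600 bytes.
Track B: 176,400 × 855 × 4 × 1 = 603,288,000 bytes.
Track C: 2 h 22 min 31 s = 8,551 s; 48,000 × 8,551 × 3 × 1 = 1,231,344,000 bytes.
Total = 2,532,873,600 bytes = 2415.54 MiB.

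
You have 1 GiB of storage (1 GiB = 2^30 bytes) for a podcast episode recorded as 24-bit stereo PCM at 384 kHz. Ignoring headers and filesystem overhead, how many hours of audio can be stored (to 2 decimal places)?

0.13 hours

Uncompressed byte rate = 384,000 × 3 × 2 = 2,304,000 bytes/s.
Capacity = 1 × 1,073,741,824 = 1,073,741,824 bytes.
1,073,741,824 / 2,304,000 ≈ 466.03 s → 0.13 hours.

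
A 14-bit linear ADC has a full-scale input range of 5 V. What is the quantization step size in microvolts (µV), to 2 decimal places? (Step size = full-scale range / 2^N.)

305.18 µV

5 V / 2^14 = 5 / 16,384 V = 305.18 µV.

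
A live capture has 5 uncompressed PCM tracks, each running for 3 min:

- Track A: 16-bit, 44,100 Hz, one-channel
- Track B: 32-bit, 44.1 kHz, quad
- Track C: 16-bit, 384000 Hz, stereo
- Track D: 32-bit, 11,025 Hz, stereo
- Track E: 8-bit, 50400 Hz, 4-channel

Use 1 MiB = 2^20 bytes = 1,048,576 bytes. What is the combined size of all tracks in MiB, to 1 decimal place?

449.7 MiB

3 min = 180 s.
Track A: 44,100 × 180 × 2 × 1 = 15,876,000 bytes.
Track B: 44,100 × 180 × 4 × 4 = 127,008,000 bytes.
Track C: 384,000 × 180 × 2 × 2 = 276,480,000 bytes.
Track D: 11,025 × 180 × 4 × 2 = 15,876,000 bytes.
Track E: 50,400 × 180 × 1 × 4 = 36,288,000 bytes.
Total = 471,528,000 bytes = 449.7 MiB.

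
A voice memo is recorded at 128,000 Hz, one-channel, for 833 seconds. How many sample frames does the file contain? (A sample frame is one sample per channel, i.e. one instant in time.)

128,000 samples/s × 833 s = 106,624,000 frames.

106,624,000 sample frames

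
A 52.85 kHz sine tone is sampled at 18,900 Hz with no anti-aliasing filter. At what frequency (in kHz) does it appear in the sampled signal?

Nyquist = 18,900/2 = 9,450 Hz; 52,850 Hz exceeds it.
Alias = |52,850 − 3×18,900| = |52,850 − 56,700| = 3,850 Hz = 3.85 kHz.

3.85 kHz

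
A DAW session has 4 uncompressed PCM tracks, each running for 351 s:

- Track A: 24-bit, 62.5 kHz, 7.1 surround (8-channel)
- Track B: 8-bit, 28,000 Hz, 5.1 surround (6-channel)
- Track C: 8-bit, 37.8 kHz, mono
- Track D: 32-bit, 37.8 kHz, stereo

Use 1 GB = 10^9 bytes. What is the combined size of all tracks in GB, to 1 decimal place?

0.7 GB

Track A: 62,500 × 351 × 3 × 8 = 526,500,000 bytes.
Track B: 28,000 × 351 × 1 × 6 = 58,968,000 bytes.
Track C: 37,800 × 351 × 1 × 1 = 13,267,800 bytes.
Track D: 37,800 × 351 × 4 × 2 = 106,142,400 bytes.
Total = 704,878,200 bytes = 0.7 GB.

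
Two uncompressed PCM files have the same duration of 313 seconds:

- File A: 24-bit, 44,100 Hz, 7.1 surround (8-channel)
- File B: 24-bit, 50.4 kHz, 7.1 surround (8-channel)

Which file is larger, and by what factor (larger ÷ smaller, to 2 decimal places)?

File A: 44,100 × 3 × 8 = 1,058,400 bytes/s.
File B: 50,400 × 3 × 8 = 1,209,600 bytes/s.
File B is larger; ratio = 378,604,800 / 331,279,200 = 1.14.

File B, by a factor of 1.14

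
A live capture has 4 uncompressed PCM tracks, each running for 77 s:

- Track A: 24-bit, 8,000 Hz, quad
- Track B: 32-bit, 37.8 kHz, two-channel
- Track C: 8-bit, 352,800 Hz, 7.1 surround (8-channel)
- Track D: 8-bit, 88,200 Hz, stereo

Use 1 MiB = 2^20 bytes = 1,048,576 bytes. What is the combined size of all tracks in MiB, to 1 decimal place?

Track A: 8,000 × 77 × 3 × 4 = 7,392,000 bytes.
Track B: 37,800 × 77 × 4 × 2 = 23,284,800 bytes.
Track C: 352,800 × 77 × 1 × 8 = 217,324,800 bytes.
Track D: 88,200 × 77 × 1 × 2 = 13,582,800 bytes.
Total = 261,584,400 bytes = 249.5 MiB.

249.5 MiB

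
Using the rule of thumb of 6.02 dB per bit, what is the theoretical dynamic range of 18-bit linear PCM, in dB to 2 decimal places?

108.36 dB

18 × 6.02 = 108.36 dB.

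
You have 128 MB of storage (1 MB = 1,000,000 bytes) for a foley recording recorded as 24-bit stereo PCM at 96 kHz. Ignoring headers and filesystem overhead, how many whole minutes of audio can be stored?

3 minutes

Uncompressed byte rate = 96,000 × 3 × 2 = 576,000 bytes/s.
Capacity = 128 × 1,000,000 = 128,000,000 bytes.
128,000,000 / 576,000 ≈ 222.22 s → 3 minutes.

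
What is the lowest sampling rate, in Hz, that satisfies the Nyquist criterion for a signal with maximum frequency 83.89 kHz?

167,780 Hz

Minimum sample rate = 2 × 83,890 Hz = 167,780 Hz.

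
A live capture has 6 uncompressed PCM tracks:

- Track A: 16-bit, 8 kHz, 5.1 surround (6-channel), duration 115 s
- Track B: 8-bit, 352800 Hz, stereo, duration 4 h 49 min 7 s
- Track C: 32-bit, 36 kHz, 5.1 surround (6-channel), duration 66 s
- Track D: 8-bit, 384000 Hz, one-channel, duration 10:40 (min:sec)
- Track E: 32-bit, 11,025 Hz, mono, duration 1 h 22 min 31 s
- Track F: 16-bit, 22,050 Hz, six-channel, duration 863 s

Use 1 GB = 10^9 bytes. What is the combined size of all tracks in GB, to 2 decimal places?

Track A: 8,000 × 115 × 2 × 6 = 11,040,000 bytes.
Track B: 4 h 49 min 7 s = 17,347 s; 352,800 × 17,347 × 1 × 2 = 12,240,043,200 bytes.
Track C: 36,000 × 66 × 4 × 6 = 57,024,000 bytes.
Track D: 10:40 (min:sec) = 640 s; 384,000 × 640 × 1 × 1 = 245,760,000 bytes.
Track E: 1 h 22 min 31 s = 4,951 s; 11,025 × 4,951 × 4 × 1 = 218,339,100 bytes.
Track F: 22,050 × 863 × 2 × 6 = 228,349,800 bytes.
Total = 13,000,556,100 bytes = 13.00 GB.

13.00 GB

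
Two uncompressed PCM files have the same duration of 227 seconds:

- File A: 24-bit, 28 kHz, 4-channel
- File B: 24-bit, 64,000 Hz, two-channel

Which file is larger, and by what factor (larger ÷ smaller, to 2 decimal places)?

File B, by a factor of 1.14

File A: 28,000 × 3 × 4 = 336,000 bytes/s.
File B: 64,000 × 3 × 2 = 384,000 bytes/s.
File B is larger; ratio = 87,168,000 / 76,272,000 = 1.14.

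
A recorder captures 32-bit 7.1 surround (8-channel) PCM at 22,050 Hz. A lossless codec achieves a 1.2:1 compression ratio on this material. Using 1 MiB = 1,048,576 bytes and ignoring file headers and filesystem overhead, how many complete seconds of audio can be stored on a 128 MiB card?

228 seconds

Uncompressed byte rate = 22,050 × 4 × 8 = 705,600 bytes/s.
After 1.2:1 compression, effective rate ≈ 588000 bytes/s.
Capacity = 128 × 1,048,576 = 134,217,728 bytes.
134,217,728 / effective rate ≈ 228.26 s → 228 seconds.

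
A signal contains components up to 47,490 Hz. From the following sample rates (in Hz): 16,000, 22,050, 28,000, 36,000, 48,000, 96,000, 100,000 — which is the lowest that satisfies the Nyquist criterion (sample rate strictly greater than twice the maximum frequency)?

Need sample rate > 2 × 47,490 = 94,980 Hz.
Lowest listed rate above 94,980 Hz is 96,000 Hz.

96,000 Hz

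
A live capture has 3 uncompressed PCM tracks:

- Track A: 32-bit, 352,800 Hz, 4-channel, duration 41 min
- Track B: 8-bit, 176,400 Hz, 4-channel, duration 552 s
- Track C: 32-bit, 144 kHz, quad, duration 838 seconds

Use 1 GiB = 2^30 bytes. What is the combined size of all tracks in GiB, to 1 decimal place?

Track A: 41 min = 2,460 s; 352,800 × 2,460 × 4 × 4 = 13,886,208,000 bytes.
Track B: 176,400 × 552 × 1 × 4 = 389,491,200 bytes.
Track C: 144,000 × 838 × 4 × 4 = 1,930,752,000 bytes.
Total = 16,206,451,200 bytes = 15.1 GiB.

15.1 GiB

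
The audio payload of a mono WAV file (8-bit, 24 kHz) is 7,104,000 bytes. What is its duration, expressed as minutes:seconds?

Byte rate = 24,000 × 1 × 1 = 24,000 bytes/s.
Duration = 7,104,000 / 24,000 = 296 s.
296 s = 4:56.

4:56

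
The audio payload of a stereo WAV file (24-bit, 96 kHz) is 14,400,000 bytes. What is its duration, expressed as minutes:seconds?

Byte rate = 96,000 × 3 × 2 = 576,000 bytes/s.
Duration = 14,400,000 / 576,000 = 25 s.
25 s = 0:25.

0:25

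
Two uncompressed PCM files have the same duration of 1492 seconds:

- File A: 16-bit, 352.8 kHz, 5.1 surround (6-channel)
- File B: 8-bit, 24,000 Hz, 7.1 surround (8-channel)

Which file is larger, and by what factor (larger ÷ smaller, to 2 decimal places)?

File A, by a factor of 22.05

File A: 352,800 × 2 × 6 = 4,233,600 bytes/s.
File B: 24,000 × 1 × 8 = 192,000 bytes/s.
File A is larger; ratio = 6,316,531,200 / 286,464,000 = 22.05.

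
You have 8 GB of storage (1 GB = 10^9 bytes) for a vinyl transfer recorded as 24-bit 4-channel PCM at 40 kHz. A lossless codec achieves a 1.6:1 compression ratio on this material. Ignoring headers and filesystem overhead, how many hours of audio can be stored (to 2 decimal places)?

7.41 hours

Uncompressed byte rate = 40,000 × 3 × 4 = 480,000 bytes/s.
After 1.6:1 compression, effective rate ≈ 300000 bytes/s.
Capacity = 8 × 1,000,000,000 = 8,000,000,000 bytes.
8,000,000,000 / effective rate ≈ 26666.67 s → 7.41 hours.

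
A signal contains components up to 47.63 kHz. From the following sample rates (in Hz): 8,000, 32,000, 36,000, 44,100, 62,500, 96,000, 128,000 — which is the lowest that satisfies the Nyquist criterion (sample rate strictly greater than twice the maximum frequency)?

96,000 Hz

Need sample rate > 2 × 47,630 = 95,260 Hz.
Lowest listed rate above 95,260 Hz is 96,000 Hz.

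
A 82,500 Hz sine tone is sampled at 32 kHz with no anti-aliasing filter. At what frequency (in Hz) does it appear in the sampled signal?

13,500 Hz

Nyquist = 32,000/2 = 16,000 Hz; 82,500 Hz exceeds it.
Alias = |82,500 − 3×32,000| = |82,500 − 96,000| = 13,500 Hz.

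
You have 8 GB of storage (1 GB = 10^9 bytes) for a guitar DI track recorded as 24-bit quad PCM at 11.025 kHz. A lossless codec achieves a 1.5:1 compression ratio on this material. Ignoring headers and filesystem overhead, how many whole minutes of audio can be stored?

1,511 minutes

Uncompressed byte rate = 11,025 × 3 × 4 = 132,300 bytes/s.
After 1.5:1 compression, effective rate ≈ 88200 bytes/s.
Capacity = 8 × 1,000,000,000 = 8,000,000,000 bytes.
8,000,000,000 / effective rate ≈ 90702.95 s → 1,511 minutes.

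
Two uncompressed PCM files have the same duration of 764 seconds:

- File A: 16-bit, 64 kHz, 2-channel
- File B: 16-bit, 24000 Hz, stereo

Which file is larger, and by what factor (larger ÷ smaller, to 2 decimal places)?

File A: 64,000 × 2 × 2 = 256,000 bytes/s.
File B: 24,000 × 2 × 2 = 96,000 bytes/s.
File A is larger; ratio = 195,584,000 / 73,344,000 = 2.67.

File A, by a factor of 2.67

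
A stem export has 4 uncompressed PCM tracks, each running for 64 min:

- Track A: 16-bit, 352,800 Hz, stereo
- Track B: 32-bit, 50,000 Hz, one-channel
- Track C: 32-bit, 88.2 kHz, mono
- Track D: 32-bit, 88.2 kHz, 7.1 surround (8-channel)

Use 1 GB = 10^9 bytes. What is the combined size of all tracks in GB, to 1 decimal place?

18.4 GB

64 min = 3,840 s.
Track A: 352,800 × 3,840 × 2 × 2 = 5,419,008,000 bytes.
Track B: 50,000 × 3,840 × 4 × 1 = 768,000,000 bytes.
Track C: 88,200 × 3,840 × 4 × 1 = 1,354,752,000 bytes.
Track D: 88,200 × 3,840 × 4 × 8 = 10,838,016,000 bytes.
Total = 18,379,776,000 bytes = 18.4 GB.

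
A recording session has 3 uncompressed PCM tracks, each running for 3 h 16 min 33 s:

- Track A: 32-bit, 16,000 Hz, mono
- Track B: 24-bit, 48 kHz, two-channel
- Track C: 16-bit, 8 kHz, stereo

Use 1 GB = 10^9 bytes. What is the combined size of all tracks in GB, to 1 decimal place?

4.5 GB

3 h 16 min 33 s = 11,793 s.
Track A: 16,000 × 11,793 × 4 × 1 = 754,752,000 bytes.
Track B: 48,000 × 11,793 × 3 × 2 = 3,396,384,000 bytes.
Track C: 8,000 × 11,793 × 2 × 2 = 377,376,000 bytes.
Total = 4,528,512,000 bytes = 4.5 GB.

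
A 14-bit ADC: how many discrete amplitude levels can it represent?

2^14 = 16,384.

16,384 levels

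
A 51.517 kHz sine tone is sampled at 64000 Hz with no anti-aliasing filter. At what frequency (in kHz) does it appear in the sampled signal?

Nyquist = 64,000/2 = 32,000 Hz; 51,517 Hz exceeds it.
Alias = |51,517 − 1×64,000| = |51,517 − 64,000| = 12,483 Hz = 12.483 kHz.

12.483 kHz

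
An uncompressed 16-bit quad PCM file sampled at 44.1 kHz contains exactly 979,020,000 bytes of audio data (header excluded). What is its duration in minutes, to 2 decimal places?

46.25 minutes

Byte rate = 44,100 × 2 × 4 = 352,800 bytes/s.
Duration = 979,020,000 / 352,800 = 2,775 s.
2,775 s / 60 = 46.25 minutes.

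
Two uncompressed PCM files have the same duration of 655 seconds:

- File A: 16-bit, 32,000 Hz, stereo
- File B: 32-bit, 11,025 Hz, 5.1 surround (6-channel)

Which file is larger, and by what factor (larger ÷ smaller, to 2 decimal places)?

File B, by a factor of 2.07

File A: 32,000 × 2 × 2 = 128,000 bytes/s.
File B: 11,025 × 4 × 6 = 264,600 bytes/s.
File B is larger; ratio = 173,313,000 / 83,840,000 = 2.07.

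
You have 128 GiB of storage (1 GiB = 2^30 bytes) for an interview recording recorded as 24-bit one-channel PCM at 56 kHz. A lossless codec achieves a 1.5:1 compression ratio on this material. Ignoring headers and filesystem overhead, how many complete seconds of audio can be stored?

1,227,133 seconds

Uncompressed byte rate = 56,000 × 3 × 1 = 168,000 bytes/s.
After 1.5:1 compression, effective rate ≈ 112000 bytes/s.
Capacity = 128 × 1,073,741,824 = 137,438,953,472 bytes.
137,438,953,472 / effective rate ≈ 1227133.51 s → 1,227,133 seconds.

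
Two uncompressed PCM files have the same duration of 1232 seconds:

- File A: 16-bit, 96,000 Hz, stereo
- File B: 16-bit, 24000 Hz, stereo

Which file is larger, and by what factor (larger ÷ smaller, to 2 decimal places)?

File A: 96,000 × 2 × 2 = 384,000 bytes/s.
File B: 24,000 × 2 × 2 = 96,000 bytes/s.
File A is larger; ratio = 473,088,000 / 118,272,000 = 4.00.

File A, by a factor of 4.00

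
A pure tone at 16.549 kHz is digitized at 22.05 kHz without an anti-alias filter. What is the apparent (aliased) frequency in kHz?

Nyquist = 22,050/2 = 11,025 Hz; 16,549 Hz exceeds it.
Alias = |16,549 − 1×22,050| = |16,549 − 22,050| = 5,501 Hz = 5.501 kHz.

5.501 kHz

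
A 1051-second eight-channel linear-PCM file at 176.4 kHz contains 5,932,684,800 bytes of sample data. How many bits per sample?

32 bits

Bytes per sample = 5,932,684,800 / (176,400 × 1,051 × 8) = 5,932,684,800 / 1,483,171,200 = 4.
Bit depth = 4 × 8 = 32 bits.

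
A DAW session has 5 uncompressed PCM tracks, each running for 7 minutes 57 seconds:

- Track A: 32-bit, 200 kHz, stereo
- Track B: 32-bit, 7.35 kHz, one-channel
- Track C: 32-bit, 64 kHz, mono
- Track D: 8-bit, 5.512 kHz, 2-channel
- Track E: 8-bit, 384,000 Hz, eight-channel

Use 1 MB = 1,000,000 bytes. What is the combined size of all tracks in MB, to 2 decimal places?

7 minutes 57 seconds = 477 s.
Track A: 200,000 × 477 × 4 × 2 = 763,200,000 bytes.
Track B: 7,350 × 477 × 4 × 1 = 14,023,800 bytes.
Track C: 64,000 × 477 × 4 × 1 = 122,112,000 bytes.
Track D: 5,512 × 477 × 1 × 2 = 5,258,448 bytes.
Track E: 384,000 × 477 × 1 × 8 = 1,465,344,000 bytes.
Total = 2,369,938,248 bytes = 2369.94 MB.

2369.94 MB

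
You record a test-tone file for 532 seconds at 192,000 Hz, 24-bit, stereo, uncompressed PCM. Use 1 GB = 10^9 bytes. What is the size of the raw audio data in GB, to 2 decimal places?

Bytes = 192,000 samples/s × 532 s × 3 bytes/sample × 2 ch = 612,864,000 bytes.
612,864,000 / 1,000,000,000 = 0.61 GB.

0.61 GB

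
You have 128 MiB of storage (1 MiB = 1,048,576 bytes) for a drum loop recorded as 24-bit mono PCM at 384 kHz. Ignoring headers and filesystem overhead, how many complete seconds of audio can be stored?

116 seconds

Uncompressed byte rate = 384,000 × 3 × 1 = 1,152,000 bytes/s.
Capacity = 128 × 1,048,576 = 134,217,728 bytes.
134,217,728 / 1,152,000 ≈ 116.51 s → 116 seconds.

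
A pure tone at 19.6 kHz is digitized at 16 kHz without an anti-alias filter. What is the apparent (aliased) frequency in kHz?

3.6 kHz

Nyquist = 16,000/2 = 8,000 Hz; 19,600 Hz exceeds it.
Alias = |19,600 − 1×16,000| = |19,600 − 16,000| = 3,600 Hz = 3.6 kHz.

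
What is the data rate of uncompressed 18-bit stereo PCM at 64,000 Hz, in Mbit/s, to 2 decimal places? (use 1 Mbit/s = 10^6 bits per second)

Bit rate = 64,000 × 18 × 2 = 2,304,000 bits/s.
= 2.30 Mbit/s.

2.30 Mbit/s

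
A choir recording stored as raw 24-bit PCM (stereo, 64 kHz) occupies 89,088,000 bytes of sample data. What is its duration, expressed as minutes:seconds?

Byte rate = 64,000 × 3 × 2 = 384,000 bytes/s.
Duration = 89,088,000 / 384,000 = 232 s.
232 s = 3:52.

3:52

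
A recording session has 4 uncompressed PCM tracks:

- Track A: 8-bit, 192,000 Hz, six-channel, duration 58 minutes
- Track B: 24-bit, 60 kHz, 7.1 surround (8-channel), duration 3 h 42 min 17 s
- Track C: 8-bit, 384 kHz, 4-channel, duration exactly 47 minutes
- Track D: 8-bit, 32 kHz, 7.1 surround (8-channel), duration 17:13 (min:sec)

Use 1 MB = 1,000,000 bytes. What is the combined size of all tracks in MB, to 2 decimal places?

Track A: 58 minutes = 3,480 s; 192,000 × 3,480 × 1 × 6 = 4,008,960,000 bytes.
Track B: 3 h 42 min 17 s = 13,337 s; 60,000 × 13,337 × 3 × 8 = 19,205,280,000 bytes.
Track C: exactly 47 minutes = 2,820 s; 384,000 × 2,820 × 1 × 4 = 4,331,520,000 bytes.
Track D: 17:13 (min:sec) = 1,033 s; 32,000 × 1,033 × 1 × 8 = 264,448,000 bytes.
Total = 27,810,208,000 bytes = 27810.21 MB.

27810.21 MB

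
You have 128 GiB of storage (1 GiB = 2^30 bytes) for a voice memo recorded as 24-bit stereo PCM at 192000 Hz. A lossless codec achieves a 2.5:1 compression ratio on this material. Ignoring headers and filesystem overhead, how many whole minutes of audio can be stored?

4,971 minutes

Uncompressed byte rate = 192,000 × 3 × 2 = 1,152,000 bytes/s.
After 2.5:1 compression, effective rate ≈ 460800 bytes/s.
Capacity = 128 × 1,073,741,824 = 137,438,953,472 bytes.
137,438,953,472 / effective rate ≈ 298261.62 s → 4,971 minutes.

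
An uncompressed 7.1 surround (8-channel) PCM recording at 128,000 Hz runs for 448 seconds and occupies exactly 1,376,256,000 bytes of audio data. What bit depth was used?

24 bits

Bytes per sample = 1,376,256,000 / (128,000 × 448 × 8) = 1,376,256,000 / 458,752,000 = 3.
Bit depth = 3 × 8 = 24 bits.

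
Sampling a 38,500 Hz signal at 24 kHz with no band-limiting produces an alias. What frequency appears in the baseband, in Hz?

9,500 Hz

Nyquist = 24,000/2 = 12,000 Hz; 38,500 Hz exceeds it.
Alias = |38,500 − 2×24,000| = |38,500 − 48,000| = 9,500 Hz.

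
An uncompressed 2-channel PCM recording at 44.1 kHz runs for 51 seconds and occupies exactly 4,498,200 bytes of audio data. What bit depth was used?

Bytes per sample = 4,498,200 / (44,100 × 51 × 2) = 4,498,200 / 4,498,200 = 1.
Bit depth = 1 × 8 = 8 bits.

8 bits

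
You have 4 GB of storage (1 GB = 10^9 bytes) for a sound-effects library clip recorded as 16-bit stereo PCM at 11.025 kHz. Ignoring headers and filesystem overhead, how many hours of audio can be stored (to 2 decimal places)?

25.20 hours

Uncompressed byte rate = 11,025 × 2 × 2 = 44,100 bytes/s.
Capacity = 4 × 1,000,000,000 = 4,000,000,000 bytes.
4,000,000,000 / 44,100 ≈ 90702.95 s → 25.20 hours.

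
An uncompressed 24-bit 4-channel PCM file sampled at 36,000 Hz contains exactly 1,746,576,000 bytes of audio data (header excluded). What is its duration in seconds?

Byte rate = 36,000 × 3 × 4 = 432,000 bytes/s.
Duration = 1,746,576,000 / 432,000 = 4,043 s.

4,043 seconds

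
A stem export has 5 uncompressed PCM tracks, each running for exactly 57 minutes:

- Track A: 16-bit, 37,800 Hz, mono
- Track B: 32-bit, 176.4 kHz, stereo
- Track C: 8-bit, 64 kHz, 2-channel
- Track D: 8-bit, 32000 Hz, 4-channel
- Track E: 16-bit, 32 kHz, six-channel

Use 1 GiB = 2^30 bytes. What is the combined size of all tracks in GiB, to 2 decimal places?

exactly 57 minutes = 3,420 s.
Track A: 37,800 × 3,420 × 2 × 1 = 258,552,000 bytes.
Track B: 176,400 × 3,420 × 4 × 2 = 4,826,304,000 bytes.
Track C: 64,000 × 3,420 × 1 × 2 = 437,760,000 bytes.
Track D: 32,000 × 3,420 × 1 × 4 = 437,760,000 bytes.
Track E: 32,000 × 3,420 × 2 × 6 = 1,313,280,000 bytes.
Total = 7,273,656,000 bytes = 6.77 GiB.

6.77 GiB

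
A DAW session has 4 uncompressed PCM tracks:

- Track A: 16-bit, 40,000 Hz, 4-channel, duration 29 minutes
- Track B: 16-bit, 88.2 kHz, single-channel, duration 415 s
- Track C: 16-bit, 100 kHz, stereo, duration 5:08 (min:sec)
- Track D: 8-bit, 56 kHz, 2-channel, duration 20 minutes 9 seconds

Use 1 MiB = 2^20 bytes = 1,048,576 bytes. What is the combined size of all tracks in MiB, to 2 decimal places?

Track A: 29 minutes = 1,740 s; 40,000 × 1,740 × 2 × 4 = 556,800,000 bytes.
Track B: 88,200 × 415 × 2 × 1 = 73,206,000 bytes.
Track C: 5:08 (min:sec) = 308 s; 100,000 × 308 × 2 × 2 = 123,200,000 bytes.
Track D: 20 minutes 9 seconds = 1,209 s; 56,000 × 1,209 × 1 × 2 = 135,408,000 bytes.
Total = 888,614,000 bytes = 847.45 MiB.

847.45 MiB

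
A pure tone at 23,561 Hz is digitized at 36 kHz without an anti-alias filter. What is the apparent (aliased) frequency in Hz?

Nyquist = 36,000/2 = 18,000 Hz; 23,561 Hz exceeds it.
Alias = |23,561 − 1×36,000| = |23,561 − 36,000| = 12,439 Hz.

12,439 Hz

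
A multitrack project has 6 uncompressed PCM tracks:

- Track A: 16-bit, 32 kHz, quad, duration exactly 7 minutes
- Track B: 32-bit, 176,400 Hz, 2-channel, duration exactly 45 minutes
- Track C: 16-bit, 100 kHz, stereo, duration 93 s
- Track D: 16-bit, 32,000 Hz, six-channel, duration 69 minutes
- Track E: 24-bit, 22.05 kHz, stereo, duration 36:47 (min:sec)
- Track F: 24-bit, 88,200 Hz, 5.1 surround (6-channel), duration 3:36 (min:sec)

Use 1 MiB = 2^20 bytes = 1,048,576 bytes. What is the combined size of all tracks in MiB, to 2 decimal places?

5893.35 MiB

Track A: exactly 7 minutes = 420 s; 32,000 × 420 × 2 × 4 = 107,520,000 bytes.
Track B: exactly 45 minutes = 2,700 s; 176,400 × 2,700 × 4 × 2 = 3,810,240,000 bytes.
Track C: 100,000 × 93 × 2 × 2 = 37,200,000 bytes.
Track D: 69 minutes = 4,140 s; 32,000 × 4,140 × 2 × 6 = 1,589,760,000 bytes.
Track E: 36:47 (min:sec) = 2,207 s; 22,050 × 2,207 × 3 × 2 = 291,986,100 bytes.
Track F: 3:36 (min:sec) = 216 s; 88,200 × 216 × 3 × 6 = 342,921,600 bytes.
Total = 6,179,627,700 bytes = 5893.35 MiB.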